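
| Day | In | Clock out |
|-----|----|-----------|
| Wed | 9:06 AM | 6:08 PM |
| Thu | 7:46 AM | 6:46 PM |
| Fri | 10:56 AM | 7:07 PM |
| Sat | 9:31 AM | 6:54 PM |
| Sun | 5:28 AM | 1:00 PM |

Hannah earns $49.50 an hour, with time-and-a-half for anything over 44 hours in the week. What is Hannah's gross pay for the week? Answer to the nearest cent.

$2262.15

Wed: 9:06 AM–6:08 PM = 9 h 2 min
Thu: 7:46 AM–6:46 PM = 11 h 0 min
Fri: 10:56 AM–7:07 PM = 8 h 11 min
Sat: 9:31 AM–6:54 PM = 9 h 23 min
Sun: 5:28 AM–1:00 PM = 7 h 32 min
Total worked: 45 h 8 min = 2708 min.
Regular 44 h 0 min = 2640 min at $49.50/h; overtime 1 h 8 min = 68 min at $74.25/h.
Pay = (2640 × $49.50 + 68 × $74.25) ÷ 60 = $2262.15.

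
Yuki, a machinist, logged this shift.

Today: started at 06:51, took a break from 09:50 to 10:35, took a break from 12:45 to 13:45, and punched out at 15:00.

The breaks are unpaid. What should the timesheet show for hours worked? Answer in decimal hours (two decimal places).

Today: 06:51–15:00 = 8 h 9 min; less 105 min break → 6 h 24 min

6.40 hours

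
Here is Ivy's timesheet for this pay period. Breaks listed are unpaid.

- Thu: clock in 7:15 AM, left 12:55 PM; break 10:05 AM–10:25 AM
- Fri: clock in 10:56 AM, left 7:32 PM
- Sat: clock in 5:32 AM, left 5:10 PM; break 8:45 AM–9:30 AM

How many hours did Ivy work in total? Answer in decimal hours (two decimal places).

24.82 hours

Thu: 7:15 AM–12:55 PM = 5 h 40 min; less 20 min break → 5 h 20 min
Fri: 10:56 AM–7:32 PM = 8 h 36 min
Sat: 5:32 AM–5:10 PM = 11 h 38 min; less 45 min break → 10 h 53 min
Total: 5 h 20 min + 8 h 36 min + 10 h 53 min = 24 h 49 min.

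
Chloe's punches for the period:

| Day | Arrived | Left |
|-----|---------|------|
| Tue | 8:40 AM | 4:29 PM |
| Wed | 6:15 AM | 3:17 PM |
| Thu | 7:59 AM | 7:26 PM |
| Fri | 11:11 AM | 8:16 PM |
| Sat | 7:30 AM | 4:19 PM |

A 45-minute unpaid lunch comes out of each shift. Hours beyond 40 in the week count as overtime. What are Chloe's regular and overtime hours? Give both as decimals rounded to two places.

Regular 40.00 hours, overtime 2.45 hours

Tue: 8:40 AM–4:29 PM = 7 h 49 min; less 45 min break → 7 h 4 min
Wed: 6:15 AM–3:17 PM = 9 h 2 min; less 45 min break → 8 h 17 min
Thu: 7:59 AM–7:26 PM = 11 h 27 min; less 45 min break → 10 h 42 min
Fri: 11:11 AM–8:16 PM = 9 h 5 min; less 45 min break → 8 h 20 min
Sat: 7:30 AM–4:19 PM = 8 h 49 min; less 45 min break → 8 h 4 min
Total worked: 42 h 27 min = 42.45 h.
Threshold 40 h → overtime 2 h 27 min, regular 40 h 0 min.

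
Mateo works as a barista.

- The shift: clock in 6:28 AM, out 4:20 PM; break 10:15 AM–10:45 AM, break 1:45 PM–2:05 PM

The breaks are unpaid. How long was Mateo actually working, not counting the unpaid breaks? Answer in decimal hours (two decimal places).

The shift: 6:28 AM–4:20 PM = 9 h 52 min; less 50 min break → 9 h 2 min

9.03 hours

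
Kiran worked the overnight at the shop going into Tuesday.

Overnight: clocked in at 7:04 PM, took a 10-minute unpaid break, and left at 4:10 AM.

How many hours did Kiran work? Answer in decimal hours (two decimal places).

8.93 hours

Overnight: 7:04 PM → midnight = 4 h 56 min; midnight → 4:10 AM = 4 h 10 min; span 9 h 6 min; less 10 min break → 8 h 56 min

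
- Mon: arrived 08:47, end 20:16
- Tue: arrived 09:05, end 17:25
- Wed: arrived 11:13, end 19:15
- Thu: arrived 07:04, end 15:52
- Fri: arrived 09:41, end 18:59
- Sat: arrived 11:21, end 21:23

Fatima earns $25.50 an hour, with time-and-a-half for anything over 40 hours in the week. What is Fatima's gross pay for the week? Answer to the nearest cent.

$1631.36

Mon: 08:47–20:16 = 11 h 29 min
Tue: 09:05–17:25 = 8 h 20 min
Wed: 11:13–19:15 = 8 h 2 min
Thu: 07:04–15:52 = 8 h 48 min
Fri: 09:41–18:59 = 9 h 18 min
Sat: 11:21–21:23 = 10 h 2 min
Total worked: 55 h 59 min = 3359 min.
Regular 40 h 0 min = 2400 min at $25.50/h; overtime 15 h 59 min = 959 min at $38.25/h.
Pay = (2400 × $25.50 + 959 × $38.25) ÷ 60 = $1631.36.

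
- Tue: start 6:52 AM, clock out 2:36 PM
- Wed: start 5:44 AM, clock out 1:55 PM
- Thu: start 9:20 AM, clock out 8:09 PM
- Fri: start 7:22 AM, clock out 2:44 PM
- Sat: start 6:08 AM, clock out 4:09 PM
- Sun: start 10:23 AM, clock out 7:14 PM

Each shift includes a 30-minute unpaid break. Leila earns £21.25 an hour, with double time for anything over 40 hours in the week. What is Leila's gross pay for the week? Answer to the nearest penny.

£1273.58

Tue: 6:52 AM–2:36 PM = 7 h 44 min; less 30 min break → 7 h 14 min
Wed: 5:44 AM–1:55 PM = 8 h 11 min; less 30 min break → 7 h 41 min
Thu: 9:20 AM–8:09 PM = 10 h 49 min; less 30 min break → 10 h 19 min
Fri: 7:22 AM–2:44 PM = 7 h 22 min; less 30 min break → 6 h 52 min
Sat: 6:08 AM–4:09 PM = 10 h 1 min; less 30 min break → 9 h 31 min
Sun: 10:23 AM–7:14 PM = 8 h 51 min; less 30 min break → 8 h 21 min
Total worked: 49 h 58 min = 2998 min.
Regular 40 h 0 min = 2400 min at £21.25/h; overtime 9 h 58 min = 598 min at £42.50/h.
Pay = (2400 × £21.25 + 598 × £42.50) ÷ 60 = £1273.58.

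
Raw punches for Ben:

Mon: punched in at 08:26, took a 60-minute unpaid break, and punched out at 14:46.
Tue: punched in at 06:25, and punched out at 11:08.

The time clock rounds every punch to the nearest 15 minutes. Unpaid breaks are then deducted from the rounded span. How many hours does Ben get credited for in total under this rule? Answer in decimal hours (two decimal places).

10.00 hours

Mon: in 08:26→08:30, out 14:46→14:45; 6 h 15 min − 60 min = 5 h 15 min
Tue: in 06:25→06:30, out 11:08→11:15; 4 h 45 min
Total credited: 10 h 0 min.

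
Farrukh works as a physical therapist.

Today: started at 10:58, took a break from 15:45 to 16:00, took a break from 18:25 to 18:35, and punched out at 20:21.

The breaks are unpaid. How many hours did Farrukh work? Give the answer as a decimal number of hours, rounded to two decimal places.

Today: 10:58–20:21 = 9 h 23 min; less 25 min break → 8 h 58 min

8.97 hours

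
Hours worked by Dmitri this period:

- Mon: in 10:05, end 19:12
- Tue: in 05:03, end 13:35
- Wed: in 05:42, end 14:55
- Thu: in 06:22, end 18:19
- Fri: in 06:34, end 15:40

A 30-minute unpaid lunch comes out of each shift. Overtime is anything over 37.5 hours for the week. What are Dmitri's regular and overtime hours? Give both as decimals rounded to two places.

Mon: 10:05–19:12 = 9 h 7 min; less 30 min break → 8 h 37 min
Tue: 05:03–13:35 = 8 h 32 min; less 30 min break → 8 h 2 min
Wed: 05:42–14:55 = 9 h 13 min; less 30 min break → 8 h 43 min
Thu: 06:22–18:19 = 11 h 57 min; less 30 min break → 11 h 27 min
Fri: 06:34–15:40 = 9 h 6 min; less 30 min break → 8 h 36 min
Total worked: 45 h 25 min = 45.42 h.
Threshold 37.5 h → overtime 7 h 55 min, regular 37 h 30 min.

Regular 37.50 hours, overtime 7.92 hours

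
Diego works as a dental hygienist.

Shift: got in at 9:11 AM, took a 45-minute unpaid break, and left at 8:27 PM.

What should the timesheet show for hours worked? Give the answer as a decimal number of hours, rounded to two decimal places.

Shift: 9:11 AM–8:27 PM = 11 h 16 min; less 45 min break → 10 h 31 min

10.52 hours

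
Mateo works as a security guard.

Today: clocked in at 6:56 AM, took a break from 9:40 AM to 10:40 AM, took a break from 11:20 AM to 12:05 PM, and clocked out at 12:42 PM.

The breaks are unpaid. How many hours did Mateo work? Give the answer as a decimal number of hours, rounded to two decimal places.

Today: 6:56 AM–12:42 PM = 5 h 46 min; less 105 min break → 4 h 1 min

4.02 hours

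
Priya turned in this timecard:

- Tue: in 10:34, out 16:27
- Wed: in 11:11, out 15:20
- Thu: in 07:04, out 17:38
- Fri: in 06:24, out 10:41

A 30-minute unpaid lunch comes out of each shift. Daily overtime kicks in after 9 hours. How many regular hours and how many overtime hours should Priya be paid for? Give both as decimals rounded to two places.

Tue: 10:34–16:27 = 5 h 53 min; less 30 min break → 5 h 23 min
Wed: 11:11–15:20 = 4 h 9 min; less 30 min break → 3 h 39 min
Thu: 07:04–17:38 = 10 h 34 min; less 30 min break → 10 h 4 min
Fri: 06:24–10:41 = 4 h 17 min; less 30 min break → 3 h 47 min
Tue reg 5 h 23 min / OT 0 h 0 min; Wed reg 3 h 39 min / OT 0 h 0 min; Thu reg 9 h 0 min / OT 1 h 4 min; Fri reg 3 h 47 min / OT 0 h 0 min.
Totals: regular 21 h 49 min, overtime 1 h 4 min.

Regular 21.82 hours, overtime 1.07 hours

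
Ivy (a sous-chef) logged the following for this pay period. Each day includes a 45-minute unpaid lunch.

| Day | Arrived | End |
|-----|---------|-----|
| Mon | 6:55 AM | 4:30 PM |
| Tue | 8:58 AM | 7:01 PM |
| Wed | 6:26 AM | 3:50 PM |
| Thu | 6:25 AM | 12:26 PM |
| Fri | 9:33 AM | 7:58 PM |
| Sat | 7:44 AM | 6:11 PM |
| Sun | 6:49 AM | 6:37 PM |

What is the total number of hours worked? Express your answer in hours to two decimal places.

62.47 hours

Mon: 6:55 AM–4:30 PM = 9 h 35 min; less 45 min break → 8 h 50 min
Tue: 8:58 AM–7:01 PM = 10 h 3 min; less 45 min break → 9 h 18 min
Wed: 6:26 AM–3:50 PM = 9 h 24 min; less 45 min break → 8 h 39 min
Thu: 6:25 AM–12:26 PM = 6 h 1 min; less 45 min break → 5 h 16 min
Fri: 9:33 AM–7:58 PM = 10 h 25 min; less 45 min break → 9 h 40 min
Sat: 7:44 AM–6:11 PM = 10 h 27 min; less 45 min break → 9 h 42 min
Sun: 6:49 AM–6:37 PM = 11 h 48 min; less 45 min break → 11 h 3 min
Total: 8 h 50 min + 9 h 18 min + 8 h 39 min + 5 h 16 min + 9 h 40 min + 9 h 42 min + 11 h 3 min = 62 h 28 min.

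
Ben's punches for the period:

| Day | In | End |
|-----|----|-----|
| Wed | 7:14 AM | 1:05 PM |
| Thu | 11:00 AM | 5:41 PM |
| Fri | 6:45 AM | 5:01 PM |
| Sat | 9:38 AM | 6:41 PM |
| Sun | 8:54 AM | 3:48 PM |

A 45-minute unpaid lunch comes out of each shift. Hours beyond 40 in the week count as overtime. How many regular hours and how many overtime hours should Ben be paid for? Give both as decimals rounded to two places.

Regular 35.00 hours, overtime 0.00 hours

Wed: 7:14 AM–1:05 PM = 5 h 51 min; less 45 min break → 5 h 6 min
Thu: 11:00 AM–5:41 PM = 6 h 41 min; less 45 min break → 5 h 56 min
Fri: 6:45 AM–5:01 PM = 10 h 16 min; less 45 min break → 9 h 31 min
Sat: 9:38 AM–6:41 PM = 9 h 3 min; less 45 min break → 8 h 18 min
Sun: 8:54 AM–3:48 PM = 6 h 54 min; less 45 min break → 6 h 9 min
Total worked: 35 h 0 min = 35.00 h.
Threshold 40 h → overtime 0 h 0 min, regular 35 h 0 min.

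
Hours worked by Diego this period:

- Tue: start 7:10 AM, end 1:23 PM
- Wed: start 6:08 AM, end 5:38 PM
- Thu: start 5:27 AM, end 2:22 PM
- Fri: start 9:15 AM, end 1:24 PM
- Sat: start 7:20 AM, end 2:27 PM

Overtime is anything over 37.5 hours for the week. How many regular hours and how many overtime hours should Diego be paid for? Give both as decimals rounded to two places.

Tue: 7:10 AM–1:23 PM = 6 h 13 min
Wed: 6:08 AM–5:38 PM = 11 h 30 min
Thu: 5:27 AM–2:22 PM = 8 h 55 min
Fri: 9:15 AM–1:24 PM = 4 h 9 min
Sat: 7:20 AM–2:27 PM = 7 h 7 min
Total worked: 37 h 54 min = 37.90 h.
Threshold 37.5 h → overtime 0 h 24 min, regular 37 h 30 min.

Regular 37.50 hours, overtime 0.40 hours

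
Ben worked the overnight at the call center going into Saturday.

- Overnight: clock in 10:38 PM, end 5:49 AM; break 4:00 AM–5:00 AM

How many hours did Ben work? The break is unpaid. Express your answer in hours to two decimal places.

6.18 hours

Overnight: 10:38 PM → midnight = 1 h 22 min; midnight → 5:49 AM = 5 h 49 min; span 7 h 11 min; less 60 min break → 6 h 11 min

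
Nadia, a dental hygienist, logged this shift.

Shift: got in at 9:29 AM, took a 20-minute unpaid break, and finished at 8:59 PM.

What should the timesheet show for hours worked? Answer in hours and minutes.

Shift: 9:29 AM–8:59 PM = 11 h 30 min; less 20 min break → 11 h 10 min

11 h 10 min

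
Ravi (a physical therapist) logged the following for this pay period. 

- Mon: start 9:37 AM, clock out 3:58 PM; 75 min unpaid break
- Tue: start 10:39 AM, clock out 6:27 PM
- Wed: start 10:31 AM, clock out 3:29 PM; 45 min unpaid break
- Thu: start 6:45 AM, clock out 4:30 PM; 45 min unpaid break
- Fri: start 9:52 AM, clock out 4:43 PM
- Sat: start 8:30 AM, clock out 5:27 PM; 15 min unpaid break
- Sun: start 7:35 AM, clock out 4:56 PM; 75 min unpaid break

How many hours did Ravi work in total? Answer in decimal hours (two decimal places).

49.77 hours

Mon: 9:37 AM–3:58 PM = 6 h 21 min; less 75 min break → 5 h 6 min
Tue: 10:39 AM–6:27 PM = 7 h 48 min
Wed: 10:31 AM–3:29 PM = 4 h 58 min; less 45 min break → 4 h 13 min
Thu: 6:45 AM–4:30 PM = 9 h 45 min; less 45 min break → 9 h 0 min
Fri: 9:52 AM–4:43 PM = 6 h 51 min
Sat: 8:30 AM–5:27 PM = 8 h 57 min; less 15 min break → 8 h 42 min
Sun: 7:35 AM–4:56 PM = 9 h 21 min; less 75 min break → 8 h 6 min
Total: 5 h 6 min + 7 h 48 min + 4 h 13 min + 9 h 0 min + 6 h 51 min + 8 h 42 min + 8 h 6 min = 49 h 46 min.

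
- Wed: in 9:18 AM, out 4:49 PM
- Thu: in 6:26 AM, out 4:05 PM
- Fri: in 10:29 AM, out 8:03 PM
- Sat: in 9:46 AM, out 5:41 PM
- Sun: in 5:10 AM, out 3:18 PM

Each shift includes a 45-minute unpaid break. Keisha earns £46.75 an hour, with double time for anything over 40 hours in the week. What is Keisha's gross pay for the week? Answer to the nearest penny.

Wed: 9:18 AM–4:49 PM = 7 h 31 min; less 45 min break → 6 h 46 min
Thu: 6:26 AM–4:05 PM = 9 h 39 min; less 45 min break → 8 h 54 min
Fri: 10:29 AM–8:03 PM = 9 h 34 min; less 45 min break → 8 h 49 min
Sat: 9:46 AM–5:41 PM = 7 h 55 min; less 45 min break → 7 h 10 min
Sun: 5:10 AM–3:18 PM = 10 h 8 min; less 45 min break → 9 h 23 min
Total worked: 41 h 2 min = 2462 min.
Regular 40 h 0 min = 2400 min at £46.75/h; overtime 1 h 2 min = 62 min at £93.50/h.
Pay = (2400 × £46.75 + 62 × £93.50) ÷ 60 = £1966.62.

£1966.62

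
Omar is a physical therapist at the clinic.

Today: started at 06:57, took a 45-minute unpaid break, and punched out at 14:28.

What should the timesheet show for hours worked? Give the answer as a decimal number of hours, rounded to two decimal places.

Today: 06:57–14:28 = 7 h 31 min; less 45 min break → 6 h 46 min

6.77 hours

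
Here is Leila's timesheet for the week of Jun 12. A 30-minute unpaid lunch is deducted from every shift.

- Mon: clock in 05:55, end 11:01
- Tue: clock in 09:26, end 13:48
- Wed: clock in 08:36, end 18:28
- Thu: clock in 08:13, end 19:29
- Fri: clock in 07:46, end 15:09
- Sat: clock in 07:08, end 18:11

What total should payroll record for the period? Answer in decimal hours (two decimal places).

Mon: 05:55–11:01 = 5 h 6 min; less 30 min break → 4 h 36 min
Tue: 09:26–13:48 = 4 h 22 min; less 30 min break → 3 h 52 min
Wed: 08:36–18:28 = 9 h 52 min; less 30 min break → 9 h 22 min
Thu: 08:13–19:29 = 11 h 16 min; less 30 min break → 10 h 46 min
Fri: 07:46–15:09 = 7 h 23 min; less 30 min break → 6 h 53 min
Sat: 07:08–18:11 = 11 h 3 min; less 30 min break → 10 h 33 min
Total: 4 h 36 min + 3 h 52 min + 9 h 22 min + 10 h 46 min + 6 h 53 min + 10 h 33 min = 46 h 2 min.

46.03 hours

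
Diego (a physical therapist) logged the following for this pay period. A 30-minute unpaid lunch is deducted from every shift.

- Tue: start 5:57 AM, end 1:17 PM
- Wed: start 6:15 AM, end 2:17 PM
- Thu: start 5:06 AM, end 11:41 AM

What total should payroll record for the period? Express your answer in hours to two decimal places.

Tue: 5:57 AM–1:17 PM = 7 h 20 min; less 30 min break → 6 h 50 min
Wed: 6:15 AM–2:17 PM = 8 h 2 min; less 30 min break → 7 h 32 min
Thu: 5:06 AM–11:41 AM = 6 h 35 min; less 30 min break → 6 h 5 min
Total: 6 h 50 min + 7 h 32 min + 6 h 5 min = 20 h 27 min.

20.45 hours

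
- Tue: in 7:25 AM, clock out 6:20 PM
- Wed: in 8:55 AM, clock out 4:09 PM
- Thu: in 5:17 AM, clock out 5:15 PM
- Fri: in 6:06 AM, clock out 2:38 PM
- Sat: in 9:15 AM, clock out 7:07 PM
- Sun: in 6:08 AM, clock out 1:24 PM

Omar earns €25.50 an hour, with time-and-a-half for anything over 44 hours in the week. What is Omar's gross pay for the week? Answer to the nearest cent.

€1572.71

Tue: 7:25 AM–6:20 PM = 10 h 55 min
Wed: 8:55 AM–4:09 PM = 7 h 14 min
Thu: 5:17 AM–5:15 PM = 11 h 58 min
Fri: 6:06 AM–2:38 PM = 8 h 32 min
Sat: 9:15 AM–7:07 PM = 9 h 52 min
Sun: 6:08 AM–1:24 PM = 7 h 16 min
Total worked: 55 h 47 min = 3347 min.
Regular 44 h 0 min = 2640 min at €25.50/h; overtime 11 h 47 min = 707 min at €38.25/h.
Pay = (2640 × €25.50 + 707 × €38.25) ÷ 60 = €1572.71.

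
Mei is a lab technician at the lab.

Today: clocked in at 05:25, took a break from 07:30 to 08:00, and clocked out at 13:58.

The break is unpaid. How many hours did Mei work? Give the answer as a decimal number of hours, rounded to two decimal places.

Today: 05:25–13:58 = 8 h 33 min; less 30 min break → 8 h 3 min

8.05 hours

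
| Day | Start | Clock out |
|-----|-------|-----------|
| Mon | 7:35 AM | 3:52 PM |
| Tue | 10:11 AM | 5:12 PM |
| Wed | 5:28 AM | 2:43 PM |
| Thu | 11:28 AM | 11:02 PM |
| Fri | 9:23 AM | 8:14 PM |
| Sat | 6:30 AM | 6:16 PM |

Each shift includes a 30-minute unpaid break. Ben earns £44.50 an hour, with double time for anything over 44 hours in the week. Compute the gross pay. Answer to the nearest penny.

Mon: 7:35 AM–3:52 PM = 8 h 17 min; less 30 min break → 7 h 47 min
Tue: 10:11 AM–5:12 PM = 7 h 1 min; less 30 min break → 6 h 31 min
Wed: 5:28 AM–2:43 PM = 9 h 15 min; less 30 min break → 8 h 45 min
Thu: 11:28 AM–11:02 PM = 11 h 34 min; less 30 min break → 11 h 4 min
Fri: 9:23 AM–8:14 PM = 10 h 51 min; less 30 min break → 10 h 21 min
Sat: 6:30 AM–6:16 PM = 11 h 46 min; less 30 min break → 11 h 16 min
Total worked: 55 h 44 min = 3344 min.
Regular 44 h 0 min = 2640 min at £44.50/h; overtime 11 h 44 min = 704 min at £89.00/h.
Pay = (2640 × £44.50 + 704 × £89.00) ÷ 60 = £3002.27.

£3002.27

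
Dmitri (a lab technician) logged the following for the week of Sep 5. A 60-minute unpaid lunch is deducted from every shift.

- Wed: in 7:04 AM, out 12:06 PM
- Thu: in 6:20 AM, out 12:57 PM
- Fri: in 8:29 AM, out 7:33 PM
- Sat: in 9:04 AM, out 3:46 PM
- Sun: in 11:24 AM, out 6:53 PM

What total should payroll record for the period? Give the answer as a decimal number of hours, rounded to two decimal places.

Wed: 7:04 AM–12:06 PM = 5 h 2 min; less 60 min break → 4 h 2 min
Thu: 6:20 AM–12:57 PM = 6 h 37 min; less 60 min break → 5 h 37 min
Fri: 8:29 AM–7:33 PM = 11 h 4 min; less 60 min break → 10 h 4 min
Sat: 9:04 AM–3:46 PM = 6 h 42 min; less 60 min break → 5 h 42 min
Sun: 11:24 AM–6:53 PM = 7 h 29 min; less 60 min break → 6 h 29 min
Total: 4 h 2 min + 5 h 37 min + 10 h 4 min + 5 h 42 min + 6 h 29 min = 31 h 54 min.

31.90 hours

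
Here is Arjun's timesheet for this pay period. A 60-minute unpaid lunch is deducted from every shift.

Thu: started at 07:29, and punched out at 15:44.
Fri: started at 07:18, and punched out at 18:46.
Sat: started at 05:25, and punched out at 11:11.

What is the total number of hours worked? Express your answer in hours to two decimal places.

22.48 hours

Thu: 07:29–15:44 = 8 h 15 min; less 60 min break → 7 h 15 min
Fri: 07:18–18:46 = 11 h 28 min; less 60 min break → 10 h 28 min
Sat: 05:25–11:11 = 5 h 46 min; less 60 min break → 4 h 46 min
Total: 7 h 15 min + 10 h 28 min + 4 h 46 min = 22 h 29 min.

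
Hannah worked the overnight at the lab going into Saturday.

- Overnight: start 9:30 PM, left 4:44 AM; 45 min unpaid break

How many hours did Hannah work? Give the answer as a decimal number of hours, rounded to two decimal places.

Overnight: 9:30 PM → midnight = 2 h 30 min; midnight → 4:44 AM = 4 h 44 min; span 7 h 14 min; less 45 min break → 6 h 29 min

6.48 hours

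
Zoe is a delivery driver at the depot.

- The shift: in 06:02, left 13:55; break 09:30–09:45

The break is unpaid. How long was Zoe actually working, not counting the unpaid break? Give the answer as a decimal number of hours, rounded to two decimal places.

The shift: 06:02–13:55 = 7 h 53 min; less 15 min break → 7 h 38 min

7.63 hours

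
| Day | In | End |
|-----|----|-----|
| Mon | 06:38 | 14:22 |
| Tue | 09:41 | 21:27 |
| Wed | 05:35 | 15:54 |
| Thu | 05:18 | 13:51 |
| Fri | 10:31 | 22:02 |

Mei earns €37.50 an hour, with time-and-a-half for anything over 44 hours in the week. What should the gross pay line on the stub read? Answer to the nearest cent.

Mon: 06:38–14:22 = 7 h 44 min
Tue: 09:41–21:27 = 11 h 46 min
Wed: 05:35–15:54 = 10 h 19 min
Thu: 05:18–13:51 = 8 h 33 min
Fri: 10:31–22:02 = 11 h 31 min
Total worked: 49 h 53 min = 2993 min.
Regular 44 h 0 min = 2640 min at €37.50/h; overtime 5 h 53 min = 353 min at €56.25/h.
Pay = (2640 × €37.50 + 353 × €56.25) ÷ 60 = €1980.94.

€1980.94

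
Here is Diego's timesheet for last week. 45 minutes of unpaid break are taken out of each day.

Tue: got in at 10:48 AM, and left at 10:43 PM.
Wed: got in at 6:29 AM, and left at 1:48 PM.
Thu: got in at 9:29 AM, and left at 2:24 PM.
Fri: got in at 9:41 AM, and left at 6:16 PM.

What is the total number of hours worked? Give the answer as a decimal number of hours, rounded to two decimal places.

Tue: 10:48 AM–10:43 PM = 11 h 55 min; less 45 min break → 11 h 10 min
Wed: 6:29 AM–1:48 PM = 7 h 19 min; less 45 min break → 6 h 34 min
Thu: 9:29 AM–2:24 PM = 4 h 55 min; less 45 min break → 4 h 10 min
Fri: 9:41 AM–6:16 PM = 8 h 35 min; less 45 min break → 7 h 50 min
Total: 11 h 10 min + 6 h 34 min + 4 h 10 min + 7 h 50 min = 29 h 44 min.

29.73 hours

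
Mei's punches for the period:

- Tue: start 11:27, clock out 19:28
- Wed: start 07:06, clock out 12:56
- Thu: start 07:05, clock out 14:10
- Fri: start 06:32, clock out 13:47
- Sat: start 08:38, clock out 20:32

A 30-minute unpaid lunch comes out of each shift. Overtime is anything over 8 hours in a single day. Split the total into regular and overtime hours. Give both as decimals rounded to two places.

Tue: 11:27–19:28 = 8 h 1 min; less 30 min break → 7 h 31 min
Wed: 07:06–12:56 = 5 h 50 min; less 30 min break → 5 h 20 min
Thu: 07:05–14:10 = 7 h 5 min; less 30 min break → 6 h 35 min
Fri: 06:32–13:47 = 7 h 15 min; less 30 min break → 6 h 45 min
Sat: 08:38–20:32 = 11 h 54 min; less 30 min break → 11 h 24 min
Tue reg 7 h 31 min / OT 0 h 0 min; Wed reg 5 h 20 min / OT 0 h 0 min; Thu reg 6 h 35 min / OT 0 h 0 min; Fri reg 6 h 45 min / OT 0 h 0 min; Sat reg 8 h 0 min / OT 3 h 24 min.
Totals: regular 34 h 11 min, overtime 3 h 24 min.

Regular 34.18 hours, overtime 3.40 hours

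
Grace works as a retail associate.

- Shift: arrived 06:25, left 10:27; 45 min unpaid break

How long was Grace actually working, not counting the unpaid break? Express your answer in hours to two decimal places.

3.28 hours

Shift: 06:25–10:27 = 4 h 2 min; less 45 min break → 3 h 17 min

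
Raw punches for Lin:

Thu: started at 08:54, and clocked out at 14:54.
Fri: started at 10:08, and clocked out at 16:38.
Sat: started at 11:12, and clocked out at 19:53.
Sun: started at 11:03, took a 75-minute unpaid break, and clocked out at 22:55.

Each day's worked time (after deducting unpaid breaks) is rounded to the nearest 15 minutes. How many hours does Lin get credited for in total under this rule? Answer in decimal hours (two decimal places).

31.75 hours

Thu: 08:54–14:54 = 6 h 0 min → rounds to 6 h 0 min
Fri: 10:08–16:38 = 6 h 30 min → rounds to 6 h 30 min
Sat: 11:12–19:53 = 8 h 41 min → rounds to 8 h 45 min
Sun: 11:03–22:55 = 11 h 52 min − 75 min = 10 h 37 min → rounds to 10 h 30 min
Total credited: 31 h 45 min.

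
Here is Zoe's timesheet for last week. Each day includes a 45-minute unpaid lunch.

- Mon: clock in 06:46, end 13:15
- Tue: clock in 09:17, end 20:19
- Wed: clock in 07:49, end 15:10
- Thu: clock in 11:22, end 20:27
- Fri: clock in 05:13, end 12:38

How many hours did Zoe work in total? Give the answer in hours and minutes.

Mon: 06:46–13:15 = 6 h 29 min; less 45 min break → 5 h 44 min
Tue: 09:17–20:19 = 11 h 2 min; less 45 min break → 10 h 17 min
Wed: 07:49–15:10 = 7 h 21 min; less 45 min break → 6 h 36 min
Thu: 11:22–20:27 = 9 h 5 min; less 45 min break → 8 h 20 min
Fri: 05:13–12:38 = 7 h 25 min; less 45 min break → 6 h 40 min
Total: 5 h 44 min + 10 h 17 min + 6 h 36 min + 8 h 20 min + 6 h 40 min = 37 h 37 min.

37 h 37 min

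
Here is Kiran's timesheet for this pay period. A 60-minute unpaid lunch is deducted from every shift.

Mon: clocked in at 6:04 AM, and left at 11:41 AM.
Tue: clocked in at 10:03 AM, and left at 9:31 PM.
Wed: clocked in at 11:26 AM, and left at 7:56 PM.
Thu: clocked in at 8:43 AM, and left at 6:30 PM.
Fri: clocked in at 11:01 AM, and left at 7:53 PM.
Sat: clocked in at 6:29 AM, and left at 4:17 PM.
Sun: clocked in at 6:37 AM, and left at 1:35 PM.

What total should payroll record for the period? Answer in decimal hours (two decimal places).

Mon: 6:04 AM–11:41 AM = 5 h 37 min; less 60 min break → 4 h 37 min
Tue: 10:03 AM–9:31 PM = 11 h 28 min; less 60 min break → 10 h 28 min
Wed: 11:26 AM–7:56 PM = 8 h 30 min; less 60 min break → 7 h 30 min
Thu: 8:43 AM–6:30 PM = 9 h 47 min; less 60 min break → 8 h 47 min
Fri: 11:01 AM–7:53 PM = 8 h 52 min; less 60 min break → 7 h 52 min
Sat: 6:29 AM–4:17 PM = 9 h 48 min; less 60 min break → 8 h 48 min
Sun: 6:37 AM–1:35 PM = 6 h 58 min; less 60 min break → 5 h 58 min
Total: 4 h 37 min + 10 h 28 min + 7 h 30 min + 8 h 47 min + 7 h 52 min + 8 h 48 min + 5 h 58 min = 54 h 0 min.

54.00 hours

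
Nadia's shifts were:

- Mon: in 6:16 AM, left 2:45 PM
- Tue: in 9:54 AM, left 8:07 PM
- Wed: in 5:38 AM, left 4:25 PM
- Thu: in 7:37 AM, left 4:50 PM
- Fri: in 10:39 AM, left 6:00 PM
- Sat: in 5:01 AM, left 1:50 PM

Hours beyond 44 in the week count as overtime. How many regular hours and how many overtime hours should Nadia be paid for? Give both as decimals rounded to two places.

Mon: 6:16 AM–2:45 PM = 8 h 29 min
Tue: 9:54 AM–8:07 PM = 10 h 13 min
Wed: 5:38 AM–4:25 PM = 10 h 47 min
Thu: 7:37 AM–4:50 PM = 9 h 13 min
Fri: 10:39 AM–6:00 PM = 7 h 21 min
Sat: 5:01 AM–1:50 PM = 8 h 49 min
Total worked: 54 h 52 min = 54.87 h.
Threshold 44 h → overtime 10 h 52 min, regular 44 h 0 min.

Regular 44.00 hours, overtime 10.87 hours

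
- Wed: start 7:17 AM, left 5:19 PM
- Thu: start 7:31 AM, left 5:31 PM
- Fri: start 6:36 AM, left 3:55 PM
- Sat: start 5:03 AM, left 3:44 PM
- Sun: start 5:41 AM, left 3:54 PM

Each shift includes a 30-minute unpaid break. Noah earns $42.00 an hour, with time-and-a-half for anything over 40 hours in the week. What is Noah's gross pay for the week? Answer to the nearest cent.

Wed: 7:17 AM–5:19 PM = 10 h 2 min; less 30 min break → 9 h 32 min
Thu: 7:31 AM–5:31 PM = 10 h 0 min; less 30 min break → 9 h 30 min
Fri: 6:36 AM–3:55 PM = 9 h 19 min; less 30 min break → 8 h 49 min
Sat: 5:03 AM–3:44 PM = 10 h 41 min; less 30 min break → 10 h 11 min
Sun: 5:41 AM–3:54 PM = 10 h 13 min; less 30 min break → 9 h 43 min
Total worked: 47 h 45 min = 2865 min.
Regular 40 h 0 min = 2400 min at $42.00/h; overtime 7 h 45 min = 465 min at $63.00/h.
Pay = (2400 × $42.00 + 465 × $63.00) ÷ 60 = $2168.25.

$2168.25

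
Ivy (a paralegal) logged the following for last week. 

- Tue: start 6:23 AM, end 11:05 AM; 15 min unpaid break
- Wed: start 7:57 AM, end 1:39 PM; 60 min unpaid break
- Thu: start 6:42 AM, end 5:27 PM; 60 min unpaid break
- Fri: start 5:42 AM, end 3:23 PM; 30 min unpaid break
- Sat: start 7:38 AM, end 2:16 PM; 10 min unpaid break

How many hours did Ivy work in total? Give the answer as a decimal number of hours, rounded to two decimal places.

34.55 hours

Tue: 6:23 AM–11:05 AM = 4 h 42 min; less 15 min break → 4 h 27 min
Wed: 7:57 AM–1:39 PM = 5 h 42 min; less 60 min break → 4 h 42 min
Thu: 6:42 AM–5:27 PM = 10 h 45 min; less 60 min break → 9 h 45 min
Fri: 5:42 AM–3:23 PM = 9 h 41 min; less 30 min break → 9 h 11 min
Sat: 7:38 AM–2:16 PM = 6 h 38 min; less 10 min break → 6 h 28 min
Total: 4 h 27 min + 4 h 42 min + 9 h 45 min + 9 h 11 min + 6 h 28 min = 34 h 33 min.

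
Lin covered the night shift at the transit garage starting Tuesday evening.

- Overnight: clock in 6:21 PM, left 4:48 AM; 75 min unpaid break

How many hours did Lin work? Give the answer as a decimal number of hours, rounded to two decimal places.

9.20 hours

Overnight: 6:21 PM → midnight = 5 h 39 min; midnight → 4:48 AM = 4 h 48 min; span 10 h 27 min; less 75 min break → 9 h 12 min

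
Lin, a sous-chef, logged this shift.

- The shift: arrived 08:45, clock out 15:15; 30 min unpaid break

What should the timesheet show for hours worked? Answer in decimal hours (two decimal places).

6.00 hours

The shift: 08:45–15:15 = 6 h 30 min; less 30 min break → 6 h 0 min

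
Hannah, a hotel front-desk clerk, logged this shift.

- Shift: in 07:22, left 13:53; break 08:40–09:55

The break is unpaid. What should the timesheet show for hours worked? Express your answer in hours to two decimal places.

5.27 hours

Shift: 07:22–13:53 = 6 h 31 min; less 75 min break → 5 h 16 min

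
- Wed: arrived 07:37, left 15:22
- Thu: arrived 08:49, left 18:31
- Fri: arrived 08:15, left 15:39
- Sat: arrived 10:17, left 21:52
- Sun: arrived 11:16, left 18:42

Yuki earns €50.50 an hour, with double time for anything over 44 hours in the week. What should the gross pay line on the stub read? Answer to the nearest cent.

Wed: 07:37–15:22 = 7 h 45 min
Thu: 08:49–18:31 = 9 h 42 min
Fri: 08:15–15:39 = 7 h 24 min
Sat: 10:17–21:52 = 11 h 35 min
Sun: 11:16–18:42 = 7 h 26 min
Total worked: 43 h 52 min = 2632 min.
Regular 43 h 52 min = 2632 min at €50.50/h; overtime 0 h 0 min = 0 min at €101.00/h.
Pay = (2632 × €50.50 + 0 × €101.00) ÷ 60 = €2215.27.

€2215.27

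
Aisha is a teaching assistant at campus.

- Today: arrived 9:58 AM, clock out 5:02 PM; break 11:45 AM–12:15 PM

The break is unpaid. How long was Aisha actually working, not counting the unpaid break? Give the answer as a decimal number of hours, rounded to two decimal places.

6.57 hours

Today: 9:58 AM–5:02 PM = 7 h 4 min; less 30 min break → 6 h 34 min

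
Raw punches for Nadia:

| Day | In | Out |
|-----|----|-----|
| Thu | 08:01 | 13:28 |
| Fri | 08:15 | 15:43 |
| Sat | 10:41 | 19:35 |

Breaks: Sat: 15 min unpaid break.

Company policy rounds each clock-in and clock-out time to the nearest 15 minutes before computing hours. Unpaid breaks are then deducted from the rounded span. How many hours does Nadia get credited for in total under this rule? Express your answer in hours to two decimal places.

21.50 hours

Thu: in 08:01→08:00, out 13:28→13:30; 5 h 30 min
Fri: in 08:15→08:15, out 15:43→15:45; 7 h 30 min
Sat: in 10:41→10:45, out 19:35→19:30; 8 h 45 min − 15 min = 8 h 30 min
Total credited: 21 h 30 min.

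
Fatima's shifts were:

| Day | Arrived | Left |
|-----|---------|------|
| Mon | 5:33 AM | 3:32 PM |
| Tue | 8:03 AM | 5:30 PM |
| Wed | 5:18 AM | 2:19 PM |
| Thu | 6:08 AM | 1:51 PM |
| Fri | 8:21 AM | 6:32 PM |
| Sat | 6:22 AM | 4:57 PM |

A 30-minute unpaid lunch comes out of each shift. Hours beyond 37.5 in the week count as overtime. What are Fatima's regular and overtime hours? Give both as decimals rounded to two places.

Mon: 5:33 AM–3:32 PM = 9 h 59 min; less 30 min break → 9 h 29 min
Tue: 8:03 AM–5:30 PM = 9 h 27 min; less 30 min break → 8 h 57 min
Wed: 5:18 AM–2:19 PM = 9 h 1 min; less 30 min break → 8 h 31 min
Thu: 6:08 AM–1:51 PM = 7 h 43 min; less 30 min break → 7 h 13 min
Fri: 8:21 AM–6:32 PM = 10 h 11 min; less 30 min break → 9 h 41 min
Sat: 6:22 AM–4:57 PM = 10 h 35 min; less 30 min break → 10 h 5 min
Total worked: 53 h 56 min = 53.93 h.
Threshold 37.5 h → overtime 16 h 26 min, regular 37 h 30 min.

Regular 37.50 hours, overtime 16.43 hours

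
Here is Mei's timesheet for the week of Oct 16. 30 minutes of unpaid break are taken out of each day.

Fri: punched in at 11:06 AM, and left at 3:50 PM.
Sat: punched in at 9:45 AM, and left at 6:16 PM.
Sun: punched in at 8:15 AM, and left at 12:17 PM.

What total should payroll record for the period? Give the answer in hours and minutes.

15 h 47 min

Fri: 11:06 AM–3:50 PM = 4 h 44 min; less 30 min break → 4 h 14 min
Sat: 9:45 AM–6:16 PM = 8 h 31 min; less 30 min break → 8 h 1 min
Sun: 8:15 AM–12:17 PM = 4 h 2 min; less 30 min break → 3 h 32 min
Total: 4 h 14 min + 8 h 1 min + 3 h 32 min = 15 h 47 min.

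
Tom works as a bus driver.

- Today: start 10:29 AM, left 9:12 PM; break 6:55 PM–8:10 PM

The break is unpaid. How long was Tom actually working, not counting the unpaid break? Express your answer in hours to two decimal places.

Today: 10:29 AM–9:12 PM = 10 h 43 min; less 75 min break → 9 h 28 min

9.47 hours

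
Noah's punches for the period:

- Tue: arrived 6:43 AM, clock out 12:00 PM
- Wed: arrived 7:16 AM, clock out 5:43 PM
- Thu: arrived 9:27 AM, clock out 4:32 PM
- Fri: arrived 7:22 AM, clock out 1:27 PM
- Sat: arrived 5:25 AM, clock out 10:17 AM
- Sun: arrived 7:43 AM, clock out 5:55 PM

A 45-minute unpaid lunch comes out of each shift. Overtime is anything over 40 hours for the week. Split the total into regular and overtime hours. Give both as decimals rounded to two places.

Regular 39.47 hours, overtime 0.00 hours

Tue: 6:43 AM–12:00 PM = 5 h 17 min; less 45 min break → 4 h 32 min
Wed: 7:16 AM–5:43 PM = 10 h 27 min; less 45 min break → 9 h 42 min
Thu: 9:27 AM–4:32 PM = 7 h 5 min; less 45 min break → 6 h 20 min
Fri: 7:22 AM–1:27 PM = 6 h 5 min; less 45 min break → 5 h 20 min
Sat: 5:25 AM–10:17 AM = 4 h 52 min; less 45 min break → 4 h 7 min
Sun: 7:43 AM–5:55 PM = 10 h 12 min; less 45 min break → 9 h 27 min
Total worked: 39 h 28 min = 39.47 h.
Threshold 40 h → overtime 0 h 0 min, regular 39 h 28 min.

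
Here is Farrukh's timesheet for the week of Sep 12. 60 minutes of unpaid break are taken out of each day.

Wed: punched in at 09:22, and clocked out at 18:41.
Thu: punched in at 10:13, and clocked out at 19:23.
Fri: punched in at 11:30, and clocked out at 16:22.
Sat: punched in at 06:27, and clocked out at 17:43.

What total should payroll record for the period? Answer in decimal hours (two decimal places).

Wed: 09:22–18:41 = 9 h 19 min; less 60 min break → 8 h 19 min
Thu: 10:13–19:23 = 9 h 10 min; less 60 min break → 8 h 10 min
Fri: 11:30–16:22 = 4 h 52 min; less 60 min break → 3 h 52 min
Sat: 06:27–17:43 = 11 h 16 min; less 60 min break → 10 h 16 min
Total: 8 h 19 min + 8 h 10 min + 3 h 52 min + 10 h 16 min = 30 h 37 min.

30.62 hours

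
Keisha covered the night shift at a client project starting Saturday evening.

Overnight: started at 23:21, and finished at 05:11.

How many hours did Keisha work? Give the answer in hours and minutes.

5 h 50 min

Overnight: 23:21 → midnight = 0 h 39 min; midnight → 05:11 = 5 h 11 min; span 5 h 50 min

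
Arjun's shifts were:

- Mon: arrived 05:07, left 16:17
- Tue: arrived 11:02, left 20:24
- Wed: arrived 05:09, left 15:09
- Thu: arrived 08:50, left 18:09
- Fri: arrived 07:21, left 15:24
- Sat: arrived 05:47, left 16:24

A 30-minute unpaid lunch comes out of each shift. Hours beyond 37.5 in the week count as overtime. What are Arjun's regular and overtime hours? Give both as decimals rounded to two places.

Mon: 05:07–16:17 = 11 h 10 min; less 30 min break → 10 h 40 min
Tue: 11:02–20:24 = 9 h 22 min; less 30 min break → 8 h 52 min
Wed: 05:09–15:09 = 10 h 0 min; less 30 min break → 9 h 30 min
Thu: 08:50–18:09 = 9 h 19 min; less 30 min break → 8 h 49 min
Fri: 07:21–15:24 = 8 h 3 min; less 30 min break → 7 h 33 min
Sat: 05:47–16:24 = 10 h 37 min; less 30 min break → 10 h 7 min
Total worked: 55 h 31 min = 55.52 h.
Threshold 37.5 h → overtime 18 h 1 min, regular 37 h 30 min.

Regular 37.50 hours, overtime 18.02 hours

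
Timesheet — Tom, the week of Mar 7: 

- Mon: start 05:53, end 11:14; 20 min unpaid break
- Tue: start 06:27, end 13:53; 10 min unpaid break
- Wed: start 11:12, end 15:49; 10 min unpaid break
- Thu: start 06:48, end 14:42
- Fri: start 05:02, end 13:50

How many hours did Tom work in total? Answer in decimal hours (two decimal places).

Mon: 05:53–11:14 = 5 h 21 min; less 20 min break → 5 h 1 min
Tue: 06:27–13:53 = 7 h 26 min; less 10 min break → 7 h 16 min
Wed: 11:12–15:49 = 4 h 37 min; less 10 min break → 4 h 27 min
Thu: 06:48–14:42 = 7 h 54 min
Fri: 05:02–13:50 = 8 h 48 min
Total: 5 h 1 min + 7 h 16 min + 4 h 27 min + 7 h 54 min + 8 h 48 min = 33 h 26 min.

33.43 hours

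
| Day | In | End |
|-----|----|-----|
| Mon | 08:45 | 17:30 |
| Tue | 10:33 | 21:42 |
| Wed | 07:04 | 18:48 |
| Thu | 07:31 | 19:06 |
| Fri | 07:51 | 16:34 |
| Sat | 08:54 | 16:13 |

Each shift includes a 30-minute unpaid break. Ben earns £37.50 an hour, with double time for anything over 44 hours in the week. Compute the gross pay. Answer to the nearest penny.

Mon: 08:45–17:30 = 8 h 45 min; less 30 min break → 8 h 15 min
Tue: 10:33–21:42 = 11 h 9 min; less 30 min break → 10 h 39 min
Wed: 07:04–18:48 = 11 h 44 min; less 30 min break → 11 h 14 min
Thu: 07:31–19:06 = 11 h 35 min; less 30 min break → 11 h 5 min
Fri: 07:51–16:34 = 8 h 43 min; less 30 min break → 8 h 13 min
Sat: 08:54–16:13 = 7 h 19 min; less 30 min break → 6 h 49 min
Total worked: 56 h 15 min = 3375 min.
Regular 44 h 0 min = 2640 min at £37.50/h; overtime 12 h 15 min = 735 min at £75.00/h.
Pay = (2640 × £37.50 + 735 × £75.00) ÷ 60 = £2568.75.

£2568.75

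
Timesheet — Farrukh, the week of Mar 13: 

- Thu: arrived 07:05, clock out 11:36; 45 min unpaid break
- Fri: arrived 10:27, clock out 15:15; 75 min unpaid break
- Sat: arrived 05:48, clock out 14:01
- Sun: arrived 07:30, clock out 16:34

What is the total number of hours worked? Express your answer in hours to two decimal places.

24.60 hours

Thu: 07:05–11:36 = 4 h 31 min; less 45 min break → 3 h 46 min
Fri: 10:27–15:15 = 4 h 48 min; less 75 min break → 3 h 33 min
Sat: 05:48–14:01 = 8 h 13 min
Sun: 07:30–16:34 = 9 h 4 min
Total: 3 h 46 min + 3 h 33 min + 8 h 13 min + 9 h 4 min = 24 h 36 min.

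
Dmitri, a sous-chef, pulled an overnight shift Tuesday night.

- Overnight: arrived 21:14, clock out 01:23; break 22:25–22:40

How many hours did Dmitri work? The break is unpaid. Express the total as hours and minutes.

3 h 54 min

Overnight: 21:14 → midnight = 2 h 46 min; midnight → 01:23 = 1 h 23 min; span 4 h 9 min; less 15 min break → 3 h 54 min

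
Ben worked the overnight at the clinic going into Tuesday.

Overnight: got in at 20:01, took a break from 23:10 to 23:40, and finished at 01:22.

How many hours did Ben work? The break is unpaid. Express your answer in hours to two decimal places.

4.85 hours

Overnight: 20:01 → midnight = 3 h 59 min; midnight → 01:22 = 1 h 22 min; span 5 h 21 min; less 30 min break → 4 h 51 min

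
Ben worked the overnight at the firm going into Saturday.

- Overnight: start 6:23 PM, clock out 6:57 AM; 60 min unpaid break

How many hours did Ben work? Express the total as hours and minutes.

11 h 34 min

Overnight: 6:23 PM → midnight = 5 h 37 min; midnight → 6:57 AM = 6 h 57 min; span 12 h 34 min; less 60 min break → 11 h 34 min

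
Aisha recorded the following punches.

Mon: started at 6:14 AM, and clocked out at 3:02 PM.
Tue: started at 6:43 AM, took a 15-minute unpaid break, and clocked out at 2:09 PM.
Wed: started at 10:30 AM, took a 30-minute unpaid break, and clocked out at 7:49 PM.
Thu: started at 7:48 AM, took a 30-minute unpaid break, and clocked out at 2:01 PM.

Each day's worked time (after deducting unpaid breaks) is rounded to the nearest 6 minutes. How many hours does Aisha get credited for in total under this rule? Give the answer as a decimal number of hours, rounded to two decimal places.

30.50 hours

Mon: 6:14 AM–3:02 PM = 8 h 48 min → rounds to 8 h 48 min
Tue: 6:43 AM–2:09 PM = 7 h 26 min − 15 min = 7 h 11 min → rounds to 7 h 12 min
Wed: 10:30 AM–7:49 PM = 9 h 19 min − 30 min = 8 h 49 min → rounds to 8 h 48 min
Thu: 7:48 AM–2:01 PM = 6 h 13 min − 30 min = 5 h 43 min → rounds to 5 h 42 min
Total credited: 30 h 30 min.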